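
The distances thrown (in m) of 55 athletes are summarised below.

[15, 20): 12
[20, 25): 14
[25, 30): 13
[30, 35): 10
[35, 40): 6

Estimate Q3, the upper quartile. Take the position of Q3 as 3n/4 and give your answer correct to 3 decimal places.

31.125

Cumulative frequencies: 12, 26, 39, 49, 55
n = 55; position = 3n/4 = 41.25.
This falls in the class [30, 35): L = 30, F = 39, f = 10, h = 5.
Upper quartile ≈ 30 + ((41.25 − 39) / 10) × 5 = 31.1250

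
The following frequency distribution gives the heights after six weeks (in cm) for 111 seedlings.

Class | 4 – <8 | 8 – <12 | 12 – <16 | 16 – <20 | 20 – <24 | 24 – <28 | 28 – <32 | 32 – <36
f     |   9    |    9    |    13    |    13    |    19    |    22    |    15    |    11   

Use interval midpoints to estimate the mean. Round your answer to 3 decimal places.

Midpoints: 6, 10, 14, 18, 22, 26, 30, 34
Σfm = 9×6 + 9×10 + 13×14 + 13×18 + 19×22 + 22×26 + 15×30 + 11×34 = 2374
n = Σf = 111
Mean = 2374 / 111 = 21.3874

21.387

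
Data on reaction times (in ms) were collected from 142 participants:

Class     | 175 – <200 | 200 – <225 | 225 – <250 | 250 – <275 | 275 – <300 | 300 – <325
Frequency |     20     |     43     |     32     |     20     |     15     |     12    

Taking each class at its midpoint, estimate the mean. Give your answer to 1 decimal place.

Midpoints: 187.5, 212.5, 237.5, 262.5, 287.5, 312.5
Σfm = 20×187.5 + 43×212.5 + 32×237.5 + 20×262.5 + 15×287.5 + 12×312.5 = 33800
n = Σf = 142
Mean = 33800 / 142 = 238.0282

238.0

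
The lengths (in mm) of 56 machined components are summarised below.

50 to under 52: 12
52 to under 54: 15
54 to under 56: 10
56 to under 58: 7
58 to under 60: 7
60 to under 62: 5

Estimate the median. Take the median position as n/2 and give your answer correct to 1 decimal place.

Cumulative frequencies: 12, 27, 37, 44, 51, 56
n = 56; position = n/2 = 28.
This falls in the class 54 to under 56: L = 54, F = 27, f = 10, h = 2.
Median ≈ 54 + ((28 − 27) / 10) × 2 = 54.2000

54.2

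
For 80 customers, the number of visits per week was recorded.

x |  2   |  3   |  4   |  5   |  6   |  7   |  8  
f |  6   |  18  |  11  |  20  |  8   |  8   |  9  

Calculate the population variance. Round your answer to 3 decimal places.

Values: 2, 3, 4, 5, 6, 7, 8
n = 80, Σfx = 386, mean = 4.8250
Σfx² = 2118
Σf(x − x̄)² = Σfx² − (Σfx)²/n = 2118 − 386²/80 = 255.5500
Population variance = 255.5500 / 80 = 3.1944

3.194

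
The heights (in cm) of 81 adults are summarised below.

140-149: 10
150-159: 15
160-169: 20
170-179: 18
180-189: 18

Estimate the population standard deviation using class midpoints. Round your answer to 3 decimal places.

Midpoints: 144.5, 154.5, 164.5, 174.5, 184.5
n = 81, Σfm = 13514.5, mean = 166.8457
Σfm² = 2268890.25
Σf(m − x̄)² = Σfm² − (Σfm)²/n = 2268890.25 − 13514.5²/81 = 14054.3210
Population variance = 14054.3210 / 81 = 173.5101
Standard deviation = √173.5101 = 13.1723

13.172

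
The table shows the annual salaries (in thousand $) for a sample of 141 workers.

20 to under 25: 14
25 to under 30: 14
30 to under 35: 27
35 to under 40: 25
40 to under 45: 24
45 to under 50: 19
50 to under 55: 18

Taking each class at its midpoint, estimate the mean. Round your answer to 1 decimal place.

Midpoints: 22.5, 27.5, 32.5, 37.5, 42.5, 47.5, 52.5
Σfm = 14×22.5 + 14×27.5 + 27×32.5 + 25×37.5 + 24×42.5 + 19×47.5 + 18×52.5 = 5382.5
n = Σf = 141
Mean = 5382.5 / 141 = 38.1738

38.2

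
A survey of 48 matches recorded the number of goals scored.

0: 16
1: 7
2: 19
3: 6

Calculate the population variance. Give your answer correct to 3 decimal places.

1.132

Values: 0, 1, 2, 3
n = 48, Σfx = 63, mean = 1.3125
Σfx² = 137
Σf(x − x̄)² = Σfx² − (Σfx)²/n = 137 − 63²/48 = 54.3125
Population variance = 54.3125 / 48 = 1.1315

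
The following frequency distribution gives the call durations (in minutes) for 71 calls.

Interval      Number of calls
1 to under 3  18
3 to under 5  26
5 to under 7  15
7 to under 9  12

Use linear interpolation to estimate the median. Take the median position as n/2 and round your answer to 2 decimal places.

4.35

Cumulative frequencies: 18, 44, 59, 71
n = 71; position = n/2 = 35.5.
This falls in the class 3 to under 5: L = 3, F = 18, f = 26, h = 2.
Median ≈ 3 + ((35.5 − 18) / 26) × 2 = 4.3462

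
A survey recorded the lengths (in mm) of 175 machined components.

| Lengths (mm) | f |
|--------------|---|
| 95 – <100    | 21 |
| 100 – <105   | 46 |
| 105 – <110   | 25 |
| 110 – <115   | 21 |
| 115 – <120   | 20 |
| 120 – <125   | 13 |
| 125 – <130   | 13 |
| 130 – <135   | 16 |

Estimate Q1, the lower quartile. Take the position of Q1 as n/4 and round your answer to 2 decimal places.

Cumulative frequencies: 21, 67, 92, 113, 133, 146, 159, 175
n = 175; position = n/4 = 43.75.
This falls in the class 100 – <105: L = 100, F = 21, f = 46, h = 5.
Lower quartile ≈ 100 + ((43.75 − 21) / 46) × 5 = 102.4728

102.47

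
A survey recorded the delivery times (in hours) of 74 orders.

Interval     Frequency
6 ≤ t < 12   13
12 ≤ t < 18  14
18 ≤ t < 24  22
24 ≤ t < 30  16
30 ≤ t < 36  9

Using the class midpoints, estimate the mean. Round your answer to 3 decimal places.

Midpoints: 9, 15, 21, 27, 33
Σfm = 13×9 + 14×15 + 22×21 + 16×27 + 9×33 = 1518
n = Σf = 74
Mean = 1518 / 74 = 20.5135

20.514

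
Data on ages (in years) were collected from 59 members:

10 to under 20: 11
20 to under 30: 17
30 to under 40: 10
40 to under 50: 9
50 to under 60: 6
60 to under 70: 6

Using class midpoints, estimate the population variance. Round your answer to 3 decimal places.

Midpoints: 15, 25, 35, 45, 55, 65
n = 59, Σfm = 2065, mean = 35.0000
Σfm² = 87075
Σf(m − x̄)² = Σfm² − (Σfm)²/n = 87075 − 2065²/59 = 14800.0000
Population variance = 14800.0000 / 59 = 250.8475

250.847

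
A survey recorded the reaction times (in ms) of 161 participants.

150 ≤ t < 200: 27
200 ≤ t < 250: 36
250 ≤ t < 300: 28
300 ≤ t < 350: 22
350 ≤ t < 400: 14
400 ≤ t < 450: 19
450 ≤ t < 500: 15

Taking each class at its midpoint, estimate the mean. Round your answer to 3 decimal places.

Midpoints: 175, 225, 275, 325, 375, 425, 475
Σfm = 27×175 + 36×225 + 28×275 + 22×325 + 14×375 + 19×425 + 15×475 = 48125
n = Σf = 161
Mean = 48125 / 161 = 298.9130

298.913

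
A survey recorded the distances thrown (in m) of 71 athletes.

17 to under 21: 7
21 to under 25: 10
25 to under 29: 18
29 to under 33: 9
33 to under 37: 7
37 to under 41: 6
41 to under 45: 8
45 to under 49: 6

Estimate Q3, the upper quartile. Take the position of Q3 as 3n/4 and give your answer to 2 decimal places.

38.50

Cumulative frequencies: 7, 17, 35, 44, 51, 57, 65, 71
n = 71; position = 3n/4 = 53.25.
This falls in the class 37 to under 41: L = 37, F = 51, f = 6, h = 4.
Upper quartile ≈ 37 + ((53.25 − 51) / 6) × 4 = 38.5000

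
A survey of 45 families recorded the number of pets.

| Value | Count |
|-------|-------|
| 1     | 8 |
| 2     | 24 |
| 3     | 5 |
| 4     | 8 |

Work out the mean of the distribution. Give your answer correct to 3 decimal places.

2.289

Values: 1, 2, 3, 4
Σfx = 8×1 + 24×2 + 5×3 + 8×4 = 103
n = Σf = 45
Mean = 103 / 45 = 2.2889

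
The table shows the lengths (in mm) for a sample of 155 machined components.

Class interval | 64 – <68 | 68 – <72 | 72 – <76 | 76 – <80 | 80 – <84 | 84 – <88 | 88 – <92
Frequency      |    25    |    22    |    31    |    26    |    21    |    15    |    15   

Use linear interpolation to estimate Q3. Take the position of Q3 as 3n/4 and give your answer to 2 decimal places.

82.33

Cumulative frequencies: 25, 47, 78, 104, 125, 140, 155
n = 155; position = 3n/4 = 116.25.
This falls in the class 80 – <84: L = 80, F = 104, f = 21, h = 4.
Upper quartile ≈ 80 + ((116.25 − 104) / 21) × 4 = 82.3333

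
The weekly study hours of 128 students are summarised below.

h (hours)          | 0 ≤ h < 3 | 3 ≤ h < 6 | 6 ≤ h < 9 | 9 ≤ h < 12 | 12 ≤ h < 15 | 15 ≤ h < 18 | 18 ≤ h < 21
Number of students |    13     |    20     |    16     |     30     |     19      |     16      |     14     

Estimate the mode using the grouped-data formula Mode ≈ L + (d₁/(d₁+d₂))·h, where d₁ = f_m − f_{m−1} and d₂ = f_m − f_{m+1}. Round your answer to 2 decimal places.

Modal class: 9 ≤ h < 12 (highest frequency 30).
d₁ = 30 − 16 = 14, d₂ = 30 − 19 = 11
Mode ≈ 9 + (14/(14+11)) × 3 = 9 + 1.6800 = 10.6800

10.68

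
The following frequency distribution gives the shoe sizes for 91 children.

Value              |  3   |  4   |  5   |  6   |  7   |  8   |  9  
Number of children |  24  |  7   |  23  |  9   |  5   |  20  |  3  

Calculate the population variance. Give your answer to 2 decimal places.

3.80

Values: 3, 4, 5, 6, 7, 8, 9
n = 91, Σfx = 491, mean = 5.3956
Σfx² = 2995
Σf(x − x̄)² = Σfx² − (Σfx)²/n = 2995 − 491²/91 = 345.7582
Population variance = 345.7582 / 91 = 3.7995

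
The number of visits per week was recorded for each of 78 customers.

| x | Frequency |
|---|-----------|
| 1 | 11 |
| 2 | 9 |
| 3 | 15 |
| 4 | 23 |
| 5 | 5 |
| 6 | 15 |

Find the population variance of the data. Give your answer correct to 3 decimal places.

Values: 1, 2, 3, 4, 5, 6
n = 78, Σfx = 281, mean = 3.6026
Σfx² = 1215
Σf(x − x̄)² = Σfx² − (Σfx)²/n = 1215 − 281²/78 = 202.6795
Population variance = 202.6795 / 78 = 2.5985

2.598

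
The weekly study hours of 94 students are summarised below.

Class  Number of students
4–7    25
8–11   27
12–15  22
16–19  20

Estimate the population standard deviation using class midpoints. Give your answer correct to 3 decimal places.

4.375

Midpoints: 5.5, 9.5, 13.5, 17.5
n = 94, Σfm = 1041, mean = 11.0745
Σfm² = 13327.5
Σf(m − x̄)² = Σfm² − (Σfm)²/n = 13327.5 − 1041²/94 = 1798.9787
Population variance = 1798.9787 / 94 = 19.1381
Standard deviation = √19.1381 = 4.3747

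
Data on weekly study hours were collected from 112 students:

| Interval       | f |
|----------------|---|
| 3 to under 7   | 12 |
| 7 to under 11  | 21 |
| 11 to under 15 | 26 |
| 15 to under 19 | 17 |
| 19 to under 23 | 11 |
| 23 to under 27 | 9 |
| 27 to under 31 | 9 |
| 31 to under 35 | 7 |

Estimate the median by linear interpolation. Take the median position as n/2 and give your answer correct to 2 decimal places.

14.54

Cumulative frequencies: 12, 33, 59, 76, 87, 96, 105, 112
n = 112; position = n/2 = 56.
This falls in the class 11 to under 15: L = 11, F = 33, f = 26, h = 4.
Median ≈ 11 + ((56 − 33) / 26) × 4 = 14.5385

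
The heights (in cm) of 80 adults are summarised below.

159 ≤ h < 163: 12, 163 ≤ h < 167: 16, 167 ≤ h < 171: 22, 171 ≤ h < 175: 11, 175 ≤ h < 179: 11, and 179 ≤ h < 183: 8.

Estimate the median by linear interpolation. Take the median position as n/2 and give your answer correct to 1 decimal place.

169.2

Cumulative frequencies: 12, 28, 50, 61, 72, 80
n = 80; position = n/2 = 40.
This falls in the class 167 ≤ h < 171: L = 167, F = 28, f = 22, h = 4.
Median ≈ 167 + ((40 − 28) / 22) × 4 = 169.1818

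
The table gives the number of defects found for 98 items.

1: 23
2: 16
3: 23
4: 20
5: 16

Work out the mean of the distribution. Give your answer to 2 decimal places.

2.90

Values: 1, 2, 3, 4, 5
Σfx = 23×1 + 16×2 + 23×3 + 20×4 + 16×5 = 284
n = Σf = 98
Mean = 284 / 98 = 2.8980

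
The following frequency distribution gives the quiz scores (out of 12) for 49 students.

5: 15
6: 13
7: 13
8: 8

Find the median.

6

Cumulative frequencies: 15, 28, 41, 49
n = 49, so the median is the value in position (n+1)/2 = 25.
Position 25 falls at value 6.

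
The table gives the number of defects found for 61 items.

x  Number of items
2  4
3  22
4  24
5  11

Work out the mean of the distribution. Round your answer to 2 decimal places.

3.69

Values: 2, 3, 4, 5
Σfx = 4×2 + 22×3 + 24×4 + 11×5 = 225
n = Σf = 61
Mean = 225 / 61 = 3.6885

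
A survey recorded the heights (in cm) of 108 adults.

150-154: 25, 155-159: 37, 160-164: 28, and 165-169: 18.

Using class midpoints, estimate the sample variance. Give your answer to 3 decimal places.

Midpoints: 152, 157, 162, 167
n = 108, Σfm = 17151, mean = 158.8056
Σfm² = 2726447
Σf(m − x̄)² = Σfm² − (Σfm)²/n = 2726447 − 17151²/108 = 2772.9167
Sample variance = 2772.9167 / 107 = 25.9151

25.915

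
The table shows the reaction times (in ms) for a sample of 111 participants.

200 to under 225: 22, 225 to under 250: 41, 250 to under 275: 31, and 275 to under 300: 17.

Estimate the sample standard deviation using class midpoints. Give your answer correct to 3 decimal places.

24.349

Midpoints: 212.5, 237.5, 262.5, 287.5
n = 111, Σfm = 27437.5, mean = 247.1847
Σfm² = 6847343.75
Σf(m − x̄)² = Σfm² − (Σfm)²/n = 6847343.75 − 27437.5²/111 = 65213.9640
Sample variance = 65213.9640 / 110 = 592.8542
Standard deviation = √592.8542 = 24.3486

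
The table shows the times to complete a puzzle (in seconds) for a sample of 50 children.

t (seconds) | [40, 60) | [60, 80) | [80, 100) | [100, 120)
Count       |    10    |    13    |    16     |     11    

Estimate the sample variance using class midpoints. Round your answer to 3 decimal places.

443.429

Midpoints: 50, 70, 90, 110
n = 50, Σfm = 4060, mean = 81.2000
Σfm² = 351400
Σf(m − x̄)² = Σfm² − (Σfm)²/n = 351400 − 4060²/50 = 21728.0000
Sample variance = 21728.0000 / 49 = 443.4286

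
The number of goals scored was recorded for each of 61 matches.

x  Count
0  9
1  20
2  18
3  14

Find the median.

Cumulative frequencies: 9, 29, 47, 61
n = 61, so the median is the value in position (n+1)/2 = 31.
Position 31 falls at value 2.

2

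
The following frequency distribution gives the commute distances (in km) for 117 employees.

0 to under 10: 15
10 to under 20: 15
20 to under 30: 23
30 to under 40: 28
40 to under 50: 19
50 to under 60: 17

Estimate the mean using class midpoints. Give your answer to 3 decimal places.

31.154

Midpoints: 5, 15, 25, 35, 45, 55
Σfm = 15×5 + 15×15 + 23×25 + 28×35 + 19×45 + 17×55 = 3645
n = Σf = 117
Mean = 3645 / 117 = 31.1538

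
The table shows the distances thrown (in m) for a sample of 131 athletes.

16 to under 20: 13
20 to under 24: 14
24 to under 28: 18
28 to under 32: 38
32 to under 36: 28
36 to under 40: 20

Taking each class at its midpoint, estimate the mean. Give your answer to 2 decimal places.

29.48

Midpoints: 18, 22, 26, 30, 34, 38
Σfm = 13×18 + 14×22 + 18×26 + 38×30 + 28×34 + 20×38 = 3862
n = Σf = 131
Mean = 3862 / 131 = 29.4809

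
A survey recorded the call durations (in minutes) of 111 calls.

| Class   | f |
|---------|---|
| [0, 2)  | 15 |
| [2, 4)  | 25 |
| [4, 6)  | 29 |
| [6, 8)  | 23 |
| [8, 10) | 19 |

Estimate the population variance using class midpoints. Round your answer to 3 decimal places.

6.619

Midpoints: 1, 3, 5, 7, 9
n = 111, Σfm = 567, mean = 5.1081
Σfm² = 3631
Σf(m − x̄)² = Σfm² − (Σfm)²/n = 3631 − 567²/111 = 734.7027
Population variance = 734.7027 / 111 = 6.6189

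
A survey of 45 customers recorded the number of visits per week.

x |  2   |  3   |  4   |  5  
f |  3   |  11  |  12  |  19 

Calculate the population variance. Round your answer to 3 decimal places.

Values: 2, 3, 4, 5
n = 45, Σfx = 182, mean = 4.0444
Σfx² = 778
Σf(x − x̄)² = Σfx² − (Σfx)²/n = 778 − 182²/45 = 41.9111
Population variance = 41.9111 / 45 = 0.9314

0.931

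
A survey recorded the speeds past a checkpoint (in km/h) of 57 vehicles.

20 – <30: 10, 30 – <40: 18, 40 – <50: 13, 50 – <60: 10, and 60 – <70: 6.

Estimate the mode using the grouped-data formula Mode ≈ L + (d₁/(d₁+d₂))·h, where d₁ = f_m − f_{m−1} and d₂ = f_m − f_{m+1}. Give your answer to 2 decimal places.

36.15

Modal class: 30 – <40 (highest frequency 18).
d₁ = 18 − 10 = 8, d₂ = 18 − 13 = 5
Mode ≈ 30 + (8/(8+5)) × 10 = 30 + 6.1538 = 36.1538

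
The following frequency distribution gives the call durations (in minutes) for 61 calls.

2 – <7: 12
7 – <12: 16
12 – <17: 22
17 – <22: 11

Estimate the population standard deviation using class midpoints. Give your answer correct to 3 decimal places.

5.009

Midpoints: 4.5, 9.5, 14.5, 19.5
n = 61, Σfm = 739.5, mean = 12.1230
Σfm² = 10495.25
Σf(m − x̄)² = Σfm² − (Σfm)²/n = 10495.25 − 739.5²/61 = 1530.3279
Population variance = 1530.3279 / 61 = 25.0873
Standard deviation = √25.0873 = 5.0087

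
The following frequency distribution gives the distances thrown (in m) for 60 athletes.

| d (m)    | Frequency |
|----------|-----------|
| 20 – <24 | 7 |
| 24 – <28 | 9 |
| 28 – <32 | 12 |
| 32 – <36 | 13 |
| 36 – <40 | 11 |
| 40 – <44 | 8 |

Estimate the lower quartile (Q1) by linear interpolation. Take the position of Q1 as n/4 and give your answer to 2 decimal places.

Cumulative frequencies: 7, 16, 28, 41, 52, 60
n = 60; position = n/4 = 15.
This falls in the class 24 – <28: L = 24, F = 7, f = 9, h = 4.
Lower quartile ≈ 24 + ((15 − 7) / 9) × 4 = 27.5556

27.56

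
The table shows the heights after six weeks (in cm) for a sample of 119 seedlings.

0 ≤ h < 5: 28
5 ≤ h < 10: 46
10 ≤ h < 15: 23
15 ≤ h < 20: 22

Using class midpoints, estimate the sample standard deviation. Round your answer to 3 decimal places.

5.171

Midpoints: 2.5, 7.5, 12.5, 17.5
n = 119, Σfm = 1087.5, mean = 9.1387
Σfm² = 13093.75
Σf(m − x̄)² = Σfm² − (Σfm)²/n = 13093.75 − 1087.5²/119 = 3155.4622
Sample variance = 3155.4622 / 118 = 26.7412
Standard deviation = √26.7412 = 5.1712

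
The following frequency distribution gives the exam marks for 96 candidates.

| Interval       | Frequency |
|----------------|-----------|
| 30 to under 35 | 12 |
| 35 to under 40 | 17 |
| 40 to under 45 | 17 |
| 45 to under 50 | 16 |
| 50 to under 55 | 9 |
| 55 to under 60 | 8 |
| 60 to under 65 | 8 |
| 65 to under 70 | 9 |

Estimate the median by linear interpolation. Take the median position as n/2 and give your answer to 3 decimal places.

45.625

Cumulative frequencies: 12, 29, 46, 62, 71, 79, 87, 96
n = 96; position = n/2 = 48.
This falls in the class 45 to under 50: L = 45, F = 46, f = 16, h = 5.
Median ≈ 45 + ((48 − 46) / 16) × 5 = 45.6250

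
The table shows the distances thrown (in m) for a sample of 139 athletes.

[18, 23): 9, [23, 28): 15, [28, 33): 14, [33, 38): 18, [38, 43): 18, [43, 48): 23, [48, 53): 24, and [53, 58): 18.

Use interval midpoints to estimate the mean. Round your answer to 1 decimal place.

Midpoints: 20.5, 25.5, 30.5, 35.5, 40.5, 45.5, 50.5, 55.5
Σfm = 9×20.5 + 15×25.5 + 14×30.5 + 18×35.5 + 18×40.5 + 23×45.5 + 24×50.5 + 18×55.5 = 5619.5
n = Σf = 139
Mean = 5619.5 / 139 = 40.4281

40.4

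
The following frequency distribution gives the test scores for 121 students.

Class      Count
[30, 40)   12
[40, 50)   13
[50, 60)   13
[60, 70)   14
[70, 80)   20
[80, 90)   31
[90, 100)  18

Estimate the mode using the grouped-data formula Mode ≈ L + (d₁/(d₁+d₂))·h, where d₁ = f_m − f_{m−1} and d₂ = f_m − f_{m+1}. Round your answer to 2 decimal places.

84.58

Modal class: [80, 90) (highest frequency 31).
d₁ = 31 − 20 = 11, d₂ = 31 − 18 = 13
Mode ≈ 80 + (11/(11+13)) × 10 = 80 + 4.5833 = 84.5833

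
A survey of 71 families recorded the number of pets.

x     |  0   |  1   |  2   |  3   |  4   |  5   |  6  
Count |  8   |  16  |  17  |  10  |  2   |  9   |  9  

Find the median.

Cumulative frequencies: 8, 24, 41, 51, 53, 62, 71
n = 71, so the median is the value in position (n+1)/2 = 36.
Position 36 falls at value 2.

2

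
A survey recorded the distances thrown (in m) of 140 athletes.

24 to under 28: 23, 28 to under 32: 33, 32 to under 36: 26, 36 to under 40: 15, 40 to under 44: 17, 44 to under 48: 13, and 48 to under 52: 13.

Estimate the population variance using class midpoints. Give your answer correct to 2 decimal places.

Midpoints: 26, 30, 34, 38, 42, 46, 50
n = 140, Σfm = 5004, mean = 35.7429
Σfm² = 186960
Σf(m − x̄)² = Σfm² − (Σfm)²/n = 186960 − 5004²/140 = 8102.7429
Population variance = 8102.7429 / 140 = 57.8767

57.88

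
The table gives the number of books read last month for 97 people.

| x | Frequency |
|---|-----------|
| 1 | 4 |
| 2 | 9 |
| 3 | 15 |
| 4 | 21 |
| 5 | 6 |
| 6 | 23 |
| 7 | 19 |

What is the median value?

4

Cumulative frequencies: 4, 13, 28, 49, 55, 78, 97
n = 97, so the median is the value in position (n+1)/2 = 49.
Position 49 falls at value 4.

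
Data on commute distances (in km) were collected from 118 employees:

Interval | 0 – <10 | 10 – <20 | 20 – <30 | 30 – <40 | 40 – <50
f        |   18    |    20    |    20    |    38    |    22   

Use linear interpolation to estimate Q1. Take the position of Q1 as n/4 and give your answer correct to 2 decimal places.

Cumulative frequencies: 18, 38, 58, 96, 118
n = 118; position = n/4 = 29.5.
This falls in the class 10 – <20: L = 10, F = 18, f = 20, h = 10.
Lower quartile ≈ 10 + ((29.5 − 18) / 20) × 10 = 15.7500

15.75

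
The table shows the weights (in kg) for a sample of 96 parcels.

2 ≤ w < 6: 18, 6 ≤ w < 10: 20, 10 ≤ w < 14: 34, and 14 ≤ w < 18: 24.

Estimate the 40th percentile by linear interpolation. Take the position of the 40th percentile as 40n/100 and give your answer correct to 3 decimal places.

Cumulative frequencies: 18, 38, 72, 96
n = 96; position = 40n/100 = 38.4.
This falls in the class 10 ≤ w < 14: L = 10, F = 38, f = 34, h = 4.
40th percentile ≈ 10 + ((38.4 − 38) / 34) × 4 = 10.0471

10.047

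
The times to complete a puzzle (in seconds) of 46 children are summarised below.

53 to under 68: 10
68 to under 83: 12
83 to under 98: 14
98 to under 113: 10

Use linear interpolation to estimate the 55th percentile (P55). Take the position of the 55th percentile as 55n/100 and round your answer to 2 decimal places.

Cumulative frequencies: 10, 22, 36, 46
n = 46; position = 55n/100 = 25.3.
This falls in the class 83 to under 98: L = 83, F = 22, f = 14, h = 15.
55th percentile ≈ 83 + ((25.3 − 22) / 14) × 15 = 86.5357

86.54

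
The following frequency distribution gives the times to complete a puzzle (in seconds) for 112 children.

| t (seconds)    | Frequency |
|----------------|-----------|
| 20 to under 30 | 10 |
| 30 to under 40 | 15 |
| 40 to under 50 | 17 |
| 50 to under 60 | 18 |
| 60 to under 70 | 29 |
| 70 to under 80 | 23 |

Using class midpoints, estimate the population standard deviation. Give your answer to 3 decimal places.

Midpoints: 25, 35, 45, 55, 65, 75
n = 112, Σfm = 6140, mean = 54.8214
Σfm² = 365400
Σf(m − x̄)² = Σfm² − (Σfm)²/n = 365400 − 6140²/112 = 28796.4286
Population variance = 28796.4286 / 112 = 257.1110
Standard deviation = √257.1110 = 16.0347

16.035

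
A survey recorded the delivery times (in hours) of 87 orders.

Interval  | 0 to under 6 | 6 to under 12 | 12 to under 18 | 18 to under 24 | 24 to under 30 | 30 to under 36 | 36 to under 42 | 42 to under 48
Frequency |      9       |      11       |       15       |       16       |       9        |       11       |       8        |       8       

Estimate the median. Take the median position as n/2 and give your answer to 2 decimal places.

Cumulative frequencies: 9, 20, 35, 51, 60, 71, 79, 87
n = 87; position = n/2 = 43.5.
This falls in the class 18 to under 24: L = 18, F = 35, f = 16, h = 6.
Median ≈ 18 + ((43.5 − 35) / 16) × 6 = 21.1875

21.19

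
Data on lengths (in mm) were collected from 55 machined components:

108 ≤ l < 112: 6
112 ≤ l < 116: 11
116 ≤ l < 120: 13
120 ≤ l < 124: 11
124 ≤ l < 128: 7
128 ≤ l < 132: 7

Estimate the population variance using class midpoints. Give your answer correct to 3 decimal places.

Midpoints: 110, 114, 118, 122, 126, 130
n = 55, Σfm = 6582, mean = 119.6727
Σfm² = 789724
Σf(m − x̄)² = Σfm² − (Σfm)²/n = 789724 − 6582²/55 = 2038.1091
Population variance = 2038.1091 / 55 = 37.0565

37.057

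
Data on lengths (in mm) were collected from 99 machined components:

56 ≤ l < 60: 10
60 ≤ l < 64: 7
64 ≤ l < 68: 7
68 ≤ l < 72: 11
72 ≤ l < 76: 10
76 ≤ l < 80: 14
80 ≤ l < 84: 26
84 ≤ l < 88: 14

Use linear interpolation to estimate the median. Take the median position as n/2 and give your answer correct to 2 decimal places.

77.29

Cumulative frequencies: 10, 17, 24, 35, 45, 59, 85, 99
n = 99; position = n/2 = 49.5.
This falls in the class 76 ≤ l < 80: L = 76, F = 45, f = 14, h = 4.
Median ≈ 76 + ((49.5 − 45) / 14) × 4 = 77.2857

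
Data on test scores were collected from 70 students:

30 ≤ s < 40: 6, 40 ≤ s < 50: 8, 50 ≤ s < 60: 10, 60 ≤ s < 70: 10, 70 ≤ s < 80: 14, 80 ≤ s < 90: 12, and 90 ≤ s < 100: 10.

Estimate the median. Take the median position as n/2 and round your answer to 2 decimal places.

Cumulative frequencies: 6, 14, 24, 34, 48, 60, 70
n = 70; position = n/2 = 35.
This falls in the class 70 ≤ s < 80: L = 70, F = 34, f = 14, h = 10.
Median ≈ 70 + ((35 − 34) / 14) × 10 = 70.7143

70.71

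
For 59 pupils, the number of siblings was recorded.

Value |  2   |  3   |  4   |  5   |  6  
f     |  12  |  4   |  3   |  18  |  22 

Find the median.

5

Cumulative frequencies: 12, 16, 19, 37, 59
n = 59, so the median is the value in position (n+1)/2 = 30.
Position 30 falls at value 5.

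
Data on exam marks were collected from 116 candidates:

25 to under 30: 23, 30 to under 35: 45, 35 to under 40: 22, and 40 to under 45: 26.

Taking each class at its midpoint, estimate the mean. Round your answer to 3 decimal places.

34.698

Midpoints: 27.5, 32.5, 37.5, 42.5
Σfm = 23×27.5 + 45×32.5 + 22×37.5 + 26×42.5 = 4025
n = Σf = 116
Mean = 4025 / 116 = 34.6983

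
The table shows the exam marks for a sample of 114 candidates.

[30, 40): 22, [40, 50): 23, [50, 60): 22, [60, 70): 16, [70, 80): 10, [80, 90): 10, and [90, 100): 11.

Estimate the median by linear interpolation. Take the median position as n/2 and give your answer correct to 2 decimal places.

55.45

Cumulative frequencies: 22, 45, 67, 83, 93, 103, 114
n = 114; position = n/2 = 57.
This falls in the class [50, 60): L = 50, F = 45, f = 22, h = 10.
Median ≈ 50 + ((57 − 45) / 22) × 10 = 55.4545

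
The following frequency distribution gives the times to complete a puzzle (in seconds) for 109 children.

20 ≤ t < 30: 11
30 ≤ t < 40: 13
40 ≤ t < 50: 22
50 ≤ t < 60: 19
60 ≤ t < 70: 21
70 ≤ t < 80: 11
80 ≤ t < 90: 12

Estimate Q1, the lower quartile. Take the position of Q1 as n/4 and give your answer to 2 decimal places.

Cumulative frequencies: 11, 24, 46, 65, 86, 97, 109
n = 109; position = n/4 = 27.25.
This falls in the class 40 ≤ t < 50: L = 40, F = 24, f = 22, h = 10.
Lower quartile ≈ 40 + ((27.25 − 24) / 22) × 10 = 41.4773

41.48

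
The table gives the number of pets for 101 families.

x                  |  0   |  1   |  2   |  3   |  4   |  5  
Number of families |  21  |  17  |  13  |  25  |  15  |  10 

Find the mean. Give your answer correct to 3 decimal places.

Values: 0, 1, 2, 3, 4, 5
Σfx = 21×0 + 17×1 + 13×2 + 25×3 + 15×4 + 10×5 = 228
n = Σf = 101
Mean = 228 / 101 = 2.2574

2.257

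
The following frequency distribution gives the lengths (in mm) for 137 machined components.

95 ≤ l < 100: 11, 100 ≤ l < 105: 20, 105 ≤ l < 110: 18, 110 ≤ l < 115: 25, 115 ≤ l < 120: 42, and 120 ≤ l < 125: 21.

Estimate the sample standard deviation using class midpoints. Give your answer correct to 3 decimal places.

Midpoints: 97.5, 102.5, 107.5, 112.5, 117.5, 122.5
n = 137, Σfm = 15377.5, mean = 112.2445
Σfm² = 1734106.25
Σf(m − x̄)² = Σfm² − (Σfm)²/n = 1734106.25 − 15377.5²/137 = 8066.0584
Sample variance = 8066.0584 / 136 = 59.3093
Standard deviation = √59.3093 = 7.7013

7.701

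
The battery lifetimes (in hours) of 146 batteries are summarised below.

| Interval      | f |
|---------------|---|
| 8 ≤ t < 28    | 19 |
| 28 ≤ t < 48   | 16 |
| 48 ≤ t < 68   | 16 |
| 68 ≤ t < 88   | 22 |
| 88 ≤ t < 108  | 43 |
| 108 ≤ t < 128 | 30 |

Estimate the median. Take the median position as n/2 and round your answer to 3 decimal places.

Cumulative frequencies: 19, 35, 51, 73, 116, 146
n = 146; position = n/2 = 73.
This falls in the class 68 ≤ t < 88: L = 68, F = 51, f = 22, h = 20.
Median ≈ 68 + ((73 − 51) / 22) × 20 = 88.0000

88.000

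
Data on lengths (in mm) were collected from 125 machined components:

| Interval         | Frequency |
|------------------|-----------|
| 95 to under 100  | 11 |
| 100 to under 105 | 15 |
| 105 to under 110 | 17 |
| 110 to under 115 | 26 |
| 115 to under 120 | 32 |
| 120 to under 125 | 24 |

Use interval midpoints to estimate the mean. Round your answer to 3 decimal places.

Midpoints: 97.5, 102.5, 107.5, 112.5, 117.5, 122.5
Σfm = 11×97.5 + 15×102.5 + 17×107.5 + 26×112.5 + 32×117.5 + 24×122.5 = 14062.5
n = Σf = 125
Mean = 14062.5 / 125 = 112.5000

112.500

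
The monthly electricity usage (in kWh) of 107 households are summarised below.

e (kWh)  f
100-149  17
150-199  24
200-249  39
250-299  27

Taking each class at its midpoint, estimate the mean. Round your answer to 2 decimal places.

210.01

Midpoints: 124.5, 174.5, 224.5, 274.5
Σfm = 17×124.5 + 24×174.5 + 39×224.5 + 27×274.5 = 22471.5
n = Σf = 107
Mean = 22471.5 / 107 = 210.0140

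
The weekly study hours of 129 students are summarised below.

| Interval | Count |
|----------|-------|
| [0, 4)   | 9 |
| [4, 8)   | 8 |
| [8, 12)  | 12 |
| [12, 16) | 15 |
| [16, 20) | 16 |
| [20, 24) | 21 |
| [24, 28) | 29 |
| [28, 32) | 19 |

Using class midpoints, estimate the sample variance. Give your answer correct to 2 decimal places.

Midpoints: 2, 6, 10, 14, 18, 22, 26, 30
n = 129, Σfm = 2470, mean = 19.1473
Σfm² = 56516
Σf(m − x̄)² = Σfm² − (Σfm)²/n = 56516 − 2470²/129 = 9222.2016
Sample variance = 9222.2016 / 128 = 72.0484

72.05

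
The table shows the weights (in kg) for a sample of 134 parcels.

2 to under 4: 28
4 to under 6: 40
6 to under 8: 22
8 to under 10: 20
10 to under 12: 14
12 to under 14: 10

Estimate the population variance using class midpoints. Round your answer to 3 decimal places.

Midpoints: 3, 5, 7, 9, 11, 13
n = 134, Σfm = 902, mean = 6.7313
Σfm² = 7334
Σf(m − x̄)² = Σfm² − (Σfm)²/n = 7334 − 902²/134 = 1262.3284
Population variance = 1262.3284 / 134 = 9.4204

9.420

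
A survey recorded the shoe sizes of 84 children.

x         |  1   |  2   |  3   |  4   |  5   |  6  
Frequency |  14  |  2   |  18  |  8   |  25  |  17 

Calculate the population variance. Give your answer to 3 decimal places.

Values: 1, 2, 3, 4, 5, 6
n = 84, Σfx = 331, mean = 3.9405
Σfx² = 1549
Σf(x − x̄)² = Σfx² − (Σfx)²/n = 1549 − 331²/84 = 244.7024
Population variance = 244.7024 / 84 = 2.9131

2.913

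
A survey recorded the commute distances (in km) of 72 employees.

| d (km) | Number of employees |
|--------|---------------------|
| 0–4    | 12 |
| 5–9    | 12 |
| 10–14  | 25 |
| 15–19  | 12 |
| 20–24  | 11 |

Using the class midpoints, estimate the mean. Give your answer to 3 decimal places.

Midpoints: 2, 7, 12, 17, 22
Σfm = 12×2 + 12×7 + 25×12 + 12×17 + 11×22 = 854
n = Σf = 72
Mean = 854 / 72 = 11.8611

11.861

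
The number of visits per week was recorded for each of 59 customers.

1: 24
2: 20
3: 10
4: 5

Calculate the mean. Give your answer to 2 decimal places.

Values: 1, 2, 3, 4
Σfx = 24×1 + 20×2 + 10×3 + 5×4 = 114
n = Σf = 59
Mean = 114 / 59 = 1.9322

1.93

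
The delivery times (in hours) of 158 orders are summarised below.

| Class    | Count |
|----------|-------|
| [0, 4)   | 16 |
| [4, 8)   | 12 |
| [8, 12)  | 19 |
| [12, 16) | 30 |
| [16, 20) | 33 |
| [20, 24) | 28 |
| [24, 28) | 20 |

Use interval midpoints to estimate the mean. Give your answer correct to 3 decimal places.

15.468

Midpoints: 2, 6, 10, 14, 18, 22, 26
Σfm = 16×2 + 12×6 + 19×10 + 30×14 + 33×18 + 28×22 + 20×26 = 2444
n = Σf = 158
Mean = 2444 / 158 = 15.4684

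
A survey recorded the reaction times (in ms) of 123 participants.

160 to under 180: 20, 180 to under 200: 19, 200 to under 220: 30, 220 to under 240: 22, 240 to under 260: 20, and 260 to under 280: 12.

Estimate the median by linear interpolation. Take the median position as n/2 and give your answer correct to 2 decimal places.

Cumulative frequencies: 20, 39, 69, 91, 111, 123
n = 123; position = n/2 = 61.5.
This falls in the class 200 to under 220: L = 200, F = 39, f = 30, h = 20.
Median ≈ 200 + ((61.5 − 39) / 30) × 20 = 215.0000

215.00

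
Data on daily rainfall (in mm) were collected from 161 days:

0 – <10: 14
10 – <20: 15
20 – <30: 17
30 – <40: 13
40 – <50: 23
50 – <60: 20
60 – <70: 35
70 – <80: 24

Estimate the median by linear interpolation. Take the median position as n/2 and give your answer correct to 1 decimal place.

49.3

Cumulative frequencies: 14, 29, 46, 59, 82, 102, 137, 161
n = 161; position = n/2 = 80.5.
This falls in the class 40 – <50: L = 40, F = 59, f = 23, h = 10.
Median ≈ 40 + ((80.5 − 59) / 23) × 10 = 49.3478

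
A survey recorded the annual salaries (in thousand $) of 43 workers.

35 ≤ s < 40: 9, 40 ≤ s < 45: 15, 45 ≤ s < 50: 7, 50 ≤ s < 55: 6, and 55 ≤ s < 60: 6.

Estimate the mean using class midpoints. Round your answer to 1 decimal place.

45.8

Midpoints: 37.5, 42.5, 47.5, 52.5, 57.5
Σfm = 9×37.5 + 15×42.5 + 7×47.5 + 6×52.5 + 6×57.5 = 1967.5
n = Σf = 43
Mean = 1967.5 / 43 = 45.7558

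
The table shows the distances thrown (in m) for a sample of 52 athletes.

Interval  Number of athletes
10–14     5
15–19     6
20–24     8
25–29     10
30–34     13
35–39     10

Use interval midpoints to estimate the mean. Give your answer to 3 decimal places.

Midpoints: 12, 17, 22, 27, 32, 37
Σfm = 5×12 + 6×17 + 8×22 + 10×27 + 13×32 + 10×37 = 1394
n = Σf = 52
Mean = 1394 / 52 = 26.8077

26.808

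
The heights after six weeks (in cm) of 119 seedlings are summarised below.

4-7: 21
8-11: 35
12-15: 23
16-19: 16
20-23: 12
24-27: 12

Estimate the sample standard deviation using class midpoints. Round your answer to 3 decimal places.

6.281

Midpoints: 5.5, 9.5, 13.5, 17.5, 21.5, 25.5
n = 119, Σfm = 1602.5, mean = 13.4664
Σfm² = 26235.75
Σf(m − x̄)² = Σfm² − (Σfm)²/n = 26235.75 − 1602.5²/119 = 4655.8655
Sample variance = 4655.8655 / 118 = 39.4565
Standard deviation = √39.4565 = 6.2814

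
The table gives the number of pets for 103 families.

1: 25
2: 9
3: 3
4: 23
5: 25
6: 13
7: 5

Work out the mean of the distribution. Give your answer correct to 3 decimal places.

Values: 1, 2, 3, 4, 5, 6, 7
Σfx = 25×1 + 9×2 + 3×3 + 23×4 + 25×5 + 13×6 + 5×7 = 382
n = Σf = 103
Mean = 382 / 103 = 3.7087

3.709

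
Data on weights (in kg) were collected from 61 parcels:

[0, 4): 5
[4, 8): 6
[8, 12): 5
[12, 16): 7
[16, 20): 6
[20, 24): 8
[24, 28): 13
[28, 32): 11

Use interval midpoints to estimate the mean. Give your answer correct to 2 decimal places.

18.79

Midpoints: 2, 6, 10, 14, 18, 22, 26, 30
Σfm = 5×2 + 6×6 + 5×10 + 7×14 + 6×18 + 8×22 + 13×26 + 11×30 = 1146
n = Σf = 61
Mean = 1146 / 61 = 18.7869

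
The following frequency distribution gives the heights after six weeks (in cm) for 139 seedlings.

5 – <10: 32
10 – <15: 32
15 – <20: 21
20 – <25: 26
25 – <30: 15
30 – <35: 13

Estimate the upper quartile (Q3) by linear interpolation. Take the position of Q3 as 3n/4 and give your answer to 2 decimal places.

23.70

Cumulative frequencies: 32, 64, 85, 111, 126, 139
n = 139; position = 3n/4 = 104.25.
This falls in the class 20 – <25: L = 20, F = 85, f = 26, h = 5.
Upper quartile ≈ 20 + ((104.25 − 85) / 26) × 5 = 23.7019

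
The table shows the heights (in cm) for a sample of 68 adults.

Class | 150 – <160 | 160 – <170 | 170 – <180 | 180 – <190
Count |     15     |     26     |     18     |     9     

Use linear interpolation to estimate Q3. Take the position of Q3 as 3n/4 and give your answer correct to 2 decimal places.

Cumulative frequencies: 15, 41, 59, 68
n = 68; position = 3n/4 = 51.
This falls in the class 170 – <180: L = 170, F = 41, f = 18, h = 10.
Upper quartile ≈ 170 + ((51 − 41) / 18) × 10 = 175.5556

175.56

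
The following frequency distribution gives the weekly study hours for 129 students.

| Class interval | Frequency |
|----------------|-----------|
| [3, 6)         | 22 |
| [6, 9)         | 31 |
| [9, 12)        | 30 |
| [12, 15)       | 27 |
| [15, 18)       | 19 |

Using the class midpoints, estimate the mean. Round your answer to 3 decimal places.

Midpoints: 4.5, 7.5, 10.5, 13.5, 16.5
Σfm = 22×4.5 + 31×7.5 + 30×10.5 + 27×13.5 + 19×16.5 = 1324.5
n = Σf = 129
Mean = 1324.5 / 129 = 10.2674

10.267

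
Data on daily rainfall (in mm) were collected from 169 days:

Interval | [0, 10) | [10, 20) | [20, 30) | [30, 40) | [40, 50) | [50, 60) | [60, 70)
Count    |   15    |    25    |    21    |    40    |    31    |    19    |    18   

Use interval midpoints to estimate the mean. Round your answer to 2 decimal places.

Midpoints: 5, 15, 25, 35, 45, 55, 65
Σfm = 15×5 + 25×15 + 21×25 + 40×35 + 31×45 + 19×55 + 18×65 = 5985
n = Σf = 169
Mean = 5985 / 169 = 35.4142

35.41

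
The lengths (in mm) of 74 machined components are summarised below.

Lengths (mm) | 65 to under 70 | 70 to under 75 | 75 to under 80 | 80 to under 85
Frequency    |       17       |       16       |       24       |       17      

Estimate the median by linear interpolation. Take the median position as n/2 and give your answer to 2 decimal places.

Cumulative frequencies: 17, 33, 57, 74
n = 74; position = n/2 = 37.
This falls in the class 75 to under 80: L = 75, F = 33, f = 24, h = 5.
Median ≈ 75 + ((37 − 33) / 24) × 5 = 75.8333

75.83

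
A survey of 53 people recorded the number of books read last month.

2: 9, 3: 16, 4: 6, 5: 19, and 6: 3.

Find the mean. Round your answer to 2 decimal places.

3.83

Values: 2, 3, 4, 5, 6
Σfx = 9×2 + 16×3 + 6×4 + 19×5 + 3×6 = 203
n = Σf = 53
Mean = 203 / 53 = 3.8302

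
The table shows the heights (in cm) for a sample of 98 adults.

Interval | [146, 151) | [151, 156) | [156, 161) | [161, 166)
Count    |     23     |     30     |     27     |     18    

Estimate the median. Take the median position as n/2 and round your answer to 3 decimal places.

155.333

Cumulative frequencies: 23, 53, 80, 98
n = 98; position = n/2 = 49.
This falls in the class [151, 156): L = 151, F = 23, f = 30, h = 5.
Median ≈ 151 + ((49 − 23) / 30) × 5 = 155.3333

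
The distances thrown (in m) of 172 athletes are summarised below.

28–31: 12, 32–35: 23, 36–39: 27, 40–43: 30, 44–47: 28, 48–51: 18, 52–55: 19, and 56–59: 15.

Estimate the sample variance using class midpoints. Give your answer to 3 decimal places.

Midpoints: 29.5, 33.5, 37.5, 41.5, 45.5, 49.5, 53.5, 57.5
n = 172, Σfm = 7426, mean = 43.1744
Σfm² = 331939
Σf(m − x̄)² = Σfm² − (Σfm)²/n = 331939 − 7426²/172 = 11325.7674
Sample variance = 11325.7674 / 171 = 66.2326

66.233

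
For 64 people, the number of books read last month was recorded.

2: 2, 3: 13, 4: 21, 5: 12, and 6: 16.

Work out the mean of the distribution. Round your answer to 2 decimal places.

4.42

Values: 2, 3, 4, 5, 6
Σfx = 2×2 + 13×3 + 21×4 + 12×5 + 16×6 = 283
n = Σf = 64
Mean = 283 / 64 = 4.4219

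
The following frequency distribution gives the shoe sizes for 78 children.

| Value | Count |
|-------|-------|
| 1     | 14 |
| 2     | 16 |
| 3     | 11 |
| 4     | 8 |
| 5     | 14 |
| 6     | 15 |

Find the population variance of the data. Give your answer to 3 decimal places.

3.249

Values: 1, 2, 3, 4, 5, 6
n = 78, Σfx = 271, mean = 3.4744
Σfx² = 1195
Σf(x − x̄)² = Σfx² − (Σfx)²/n = 1195 − 271²/78 = 253.4487
Population variance = 253.4487 / 78 = 3.2493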